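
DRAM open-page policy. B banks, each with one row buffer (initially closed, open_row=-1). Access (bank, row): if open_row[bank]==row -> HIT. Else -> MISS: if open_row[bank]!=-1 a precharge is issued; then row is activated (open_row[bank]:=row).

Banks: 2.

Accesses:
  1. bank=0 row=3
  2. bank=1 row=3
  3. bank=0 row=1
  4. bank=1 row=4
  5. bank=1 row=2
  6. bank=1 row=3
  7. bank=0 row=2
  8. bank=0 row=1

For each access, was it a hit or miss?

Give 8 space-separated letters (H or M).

Acc 1: bank0 row3 -> MISS (open row3); precharges=0
Acc 2: bank1 row3 -> MISS (open row3); precharges=0
Acc 3: bank0 row1 -> MISS (open row1); precharges=1
Acc 4: bank1 row4 -> MISS (open row4); precharges=2
Acc 5: bank1 row2 -> MISS (open row2); precharges=3
Acc 6: bank1 row3 -> MISS (open row3); precharges=4
Acc 7: bank0 row2 -> MISS (open row2); precharges=5
Acc 8: bank0 row1 -> MISS (open row1); precharges=6

Answer: M M M M M M M M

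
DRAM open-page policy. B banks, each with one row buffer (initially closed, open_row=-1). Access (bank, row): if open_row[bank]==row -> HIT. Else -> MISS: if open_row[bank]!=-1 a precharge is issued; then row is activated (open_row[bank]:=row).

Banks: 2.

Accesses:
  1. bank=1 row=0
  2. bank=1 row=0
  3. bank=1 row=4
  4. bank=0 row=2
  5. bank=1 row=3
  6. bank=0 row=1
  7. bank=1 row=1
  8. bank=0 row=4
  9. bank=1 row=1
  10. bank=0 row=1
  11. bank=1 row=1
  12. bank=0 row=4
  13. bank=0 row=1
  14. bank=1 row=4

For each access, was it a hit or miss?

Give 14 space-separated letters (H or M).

Acc 1: bank1 row0 -> MISS (open row0); precharges=0
Acc 2: bank1 row0 -> HIT
Acc 3: bank1 row4 -> MISS (open row4); precharges=1
Acc 4: bank0 row2 -> MISS (open row2); precharges=1
Acc 5: bank1 row3 -> MISS (open row3); precharges=2
Acc 6: bank0 row1 -> MISS (open row1); precharges=3
Acc 7: bank1 row1 -> MISS (open row1); precharges=4
Acc 8: bank0 row4 -> MISS (open row4); precharges=5
Acc 9: bank1 row1 -> HIT
Acc 10: bank0 row1 -> MISS (open row1); precharges=6
Acc 11: bank1 row1 -> HIT
Acc 12: bank0 row4 -> MISS (open row4); precharges=7
Acc 13: bank0 row1 -> MISS (open row1); precharges=8
Acc 14: bank1 row4 -> MISS (open row4); precharges=9

Answer: M H M M M M M M H M H M M M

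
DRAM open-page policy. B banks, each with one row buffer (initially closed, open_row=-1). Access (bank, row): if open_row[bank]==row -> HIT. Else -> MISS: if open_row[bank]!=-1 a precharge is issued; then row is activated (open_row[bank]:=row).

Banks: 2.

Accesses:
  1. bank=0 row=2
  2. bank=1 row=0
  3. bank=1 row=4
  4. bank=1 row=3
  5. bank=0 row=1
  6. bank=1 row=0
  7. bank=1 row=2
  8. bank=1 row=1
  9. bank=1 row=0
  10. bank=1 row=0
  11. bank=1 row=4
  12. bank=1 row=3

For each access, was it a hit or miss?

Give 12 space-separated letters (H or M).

Acc 1: bank0 row2 -> MISS (open row2); precharges=0
Acc 2: bank1 row0 -> MISS (open row0); precharges=0
Acc 3: bank1 row4 -> MISS (open row4); precharges=1
Acc 4: bank1 row3 -> MISS (open row3); precharges=2
Acc 5: bank0 row1 -> MISS (open row1); precharges=3
Acc 6: bank1 row0 -> MISS (open row0); precharges=4
Acc 7: bank1 row2 -> MISS (open row2); precharges=5
Acc 8: bank1 row1 -> MISS (open row1); precharges=6
Acc 9: bank1 row0 -> MISS (open row0); precharges=7
Acc 10: bank1 row0 -> HIT
Acc 11: bank1 row4 -> MISS (open row4); precharges=8
Acc 12: bank1 row3 -> MISS (open row3); precharges=9

Answer: M M M M M M M M M H M M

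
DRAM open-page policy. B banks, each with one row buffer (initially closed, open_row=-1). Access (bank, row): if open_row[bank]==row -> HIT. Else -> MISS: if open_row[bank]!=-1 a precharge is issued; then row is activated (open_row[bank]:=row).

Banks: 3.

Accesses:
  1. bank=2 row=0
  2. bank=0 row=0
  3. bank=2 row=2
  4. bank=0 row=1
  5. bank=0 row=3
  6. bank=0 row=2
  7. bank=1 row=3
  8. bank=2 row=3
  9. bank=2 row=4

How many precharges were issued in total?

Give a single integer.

Answer: 6

Derivation:
Acc 1: bank2 row0 -> MISS (open row0); precharges=0
Acc 2: bank0 row0 -> MISS (open row0); precharges=0
Acc 3: bank2 row2 -> MISS (open row2); precharges=1
Acc 4: bank0 row1 -> MISS (open row1); precharges=2
Acc 5: bank0 row3 -> MISS (open row3); precharges=3
Acc 6: bank0 row2 -> MISS (open row2); precharges=4
Acc 7: bank1 row3 -> MISS (open row3); precharges=4
Acc 8: bank2 row3 -> MISS (open row3); precharges=5
Acc 9: bank2 row4 -> MISS (open row4); precharges=6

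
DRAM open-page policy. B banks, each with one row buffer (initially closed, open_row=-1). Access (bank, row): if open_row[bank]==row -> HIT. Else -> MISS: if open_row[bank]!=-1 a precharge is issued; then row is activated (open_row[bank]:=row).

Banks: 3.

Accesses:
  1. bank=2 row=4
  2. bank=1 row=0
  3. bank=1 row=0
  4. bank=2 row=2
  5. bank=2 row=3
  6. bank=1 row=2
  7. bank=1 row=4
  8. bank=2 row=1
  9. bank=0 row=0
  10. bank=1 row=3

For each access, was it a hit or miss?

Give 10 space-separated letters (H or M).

Acc 1: bank2 row4 -> MISS (open row4); precharges=0
Acc 2: bank1 row0 -> MISS (open row0); precharges=0
Acc 3: bank1 row0 -> HIT
Acc 4: bank2 row2 -> MISS (open row2); precharges=1
Acc 5: bank2 row3 -> MISS (open row3); precharges=2
Acc 6: bank1 row2 -> MISS (open row2); precharges=3
Acc 7: bank1 row4 -> MISS (open row4); precharges=4
Acc 8: bank2 row1 -> MISS (open row1); precharges=5
Acc 9: bank0 row0 -> MISS (open row0); precharges=5
Acc 10: bank1 row3 -> MISS (open row3); precharges=6

Answer: M M H M M M M M M M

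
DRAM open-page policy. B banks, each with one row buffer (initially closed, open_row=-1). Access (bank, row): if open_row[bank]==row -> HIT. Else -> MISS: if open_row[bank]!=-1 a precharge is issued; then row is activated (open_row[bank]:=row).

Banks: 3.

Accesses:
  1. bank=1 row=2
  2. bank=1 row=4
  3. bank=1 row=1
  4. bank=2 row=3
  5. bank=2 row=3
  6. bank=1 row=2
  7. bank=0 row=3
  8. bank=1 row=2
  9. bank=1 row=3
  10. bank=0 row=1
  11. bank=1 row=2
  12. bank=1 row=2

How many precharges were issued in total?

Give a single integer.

Acc 1: bank1 row2 -> MISS (open row2); precharges=0
Acc 2: bank1 row4 -> MISS (open row4); precharges=1
Acc 3: bank1 row1 -> MISS (open row1); precharges=2
Acc 4: bank2 row3 -> MISS (open row3); precharges=2
Acc 5: bank2 row3 -> HIT
Acc 6: bank1 row2 -> MISS (open row2); precharges=3
Acc 7: bank0 row3 -> MISS (open row3); precharges=3
Acc 8: bank1 row2 -> HIT
Acc 9: bank1 row3 -> MISS (open row3); precharges=4
Acc 10: bank0 row1 -> MISS (open row1); precharges=5
Acc 11: bank1 row2 -> MISS (open row2); precharges=6
Acc 12: bank1 row2 -> HIT

Answer: 6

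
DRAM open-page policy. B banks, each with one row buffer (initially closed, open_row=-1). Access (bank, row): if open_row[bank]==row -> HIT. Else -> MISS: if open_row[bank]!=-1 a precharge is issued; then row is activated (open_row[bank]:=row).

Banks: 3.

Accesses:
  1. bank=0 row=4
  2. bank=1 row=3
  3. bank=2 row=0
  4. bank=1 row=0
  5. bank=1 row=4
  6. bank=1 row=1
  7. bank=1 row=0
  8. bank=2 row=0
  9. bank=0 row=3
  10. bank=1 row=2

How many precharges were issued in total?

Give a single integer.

Answer: 6

Derivation:
Acc 1: bank0 row4 -> MISS (open row4); precharges=0
Acc 2: bank1 row3 -> MISS (open row3); precharges=0
Acc 3: bank2 row0 -> MISS (open row0); precharges=0
Acc 4: bank1 row0 -> MISS (open row0); precharges=1
Acc 5: bank1 row4 -> MISS (open row4); precharges=2
Acc 6: bank1 row1 -> MISS (open row1); precharges=3
Acc 7: bank1 row0 -> MISS (open row0); precharges=4
Acc 8: bank2 row0 -> HIT
Acc 9: bank0 row3 -> MISS (open row3); precharges=5
Acc 10: bank1 row2 -> MISS (open row2); precharges=6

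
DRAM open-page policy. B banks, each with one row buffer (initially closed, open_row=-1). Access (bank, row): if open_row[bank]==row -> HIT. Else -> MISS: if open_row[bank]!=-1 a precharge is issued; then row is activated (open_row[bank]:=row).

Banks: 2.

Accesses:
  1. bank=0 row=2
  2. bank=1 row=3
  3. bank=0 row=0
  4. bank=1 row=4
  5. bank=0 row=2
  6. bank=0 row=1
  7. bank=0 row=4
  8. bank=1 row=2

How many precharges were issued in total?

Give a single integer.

Answer: 6

Derivation:
Acc 1: bank0 row2 -> MISS (open row2); precharges=0
Acc 2: bank1 row3 -> MISS (open row3); precharges=0
Acc 3: bank0 row0 -> MISS (open row0); precharges=1
Acc 4: bank1 row4 -> MISS (open row4); precharges=2
Acc 5: bank0 row2 -> MISS (open row2); precharges=3
Acc 6: bank0 row1 -> MISS (open row1); precharges=4
Acc 7: bank0 row4 -> MISS (open row4); precharges=5
Acc 8: bank1 row2 -> MISS (open row2); precharges=6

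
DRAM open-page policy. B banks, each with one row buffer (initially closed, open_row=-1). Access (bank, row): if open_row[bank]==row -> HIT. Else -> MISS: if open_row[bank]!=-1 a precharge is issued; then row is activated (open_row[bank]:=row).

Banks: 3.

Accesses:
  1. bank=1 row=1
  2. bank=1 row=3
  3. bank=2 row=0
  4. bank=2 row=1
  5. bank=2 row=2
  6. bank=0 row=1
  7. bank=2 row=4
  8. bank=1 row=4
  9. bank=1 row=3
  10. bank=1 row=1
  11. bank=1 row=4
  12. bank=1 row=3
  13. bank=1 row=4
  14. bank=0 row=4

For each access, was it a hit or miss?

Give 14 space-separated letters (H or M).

Answer: M M M M M M M M M M M M M M

Derivation:
Acc 1: bank1 row1 -> MISS (open row1); precharges=0
Acc 2: bank1 row3 -> MISS (open row3); precharges=1
Acc 3: bank2 row0 -> MISS (open row0); precharges=1
Acc 4: bank2 row1 -> MISS (open row1); precharges=2
Acc 5: bank2 row2 -> MISS (open row2); precharges=3
Acc 6: bank0 row1 -> MISS (open row1); precharges=3
Acc 7: bank2 row4 -> MISS (open row4); precharges=4
Acc 8: bank1 row4 -> MISS (open row4); precharges=5
Acc 9: bank1 row3 -> MISS (open row3); precharges=6
Acc 10: bank1 row1 -> MISS (open row1); precharges=7
Acc 11: bank1 row4 -> MISS (open row4); precharges=8
Acc 12: bank1 row3 -> MISS (open row3); precharges=9
Acc 13: bank1 row4 -> MISS (open row4); precharges=10
Acc 14: bank0 row4 -> MISS (open row4); precharges=11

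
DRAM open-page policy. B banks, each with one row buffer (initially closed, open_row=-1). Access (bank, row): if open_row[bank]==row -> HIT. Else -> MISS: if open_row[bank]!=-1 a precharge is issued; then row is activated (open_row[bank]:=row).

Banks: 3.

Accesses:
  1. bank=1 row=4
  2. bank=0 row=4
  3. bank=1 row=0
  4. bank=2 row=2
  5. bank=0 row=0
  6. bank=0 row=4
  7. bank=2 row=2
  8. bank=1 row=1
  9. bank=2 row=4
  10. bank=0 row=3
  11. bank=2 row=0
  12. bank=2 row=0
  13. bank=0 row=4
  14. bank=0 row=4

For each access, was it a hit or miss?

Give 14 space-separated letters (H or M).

Acc 1: bank1 row4 -> MISS (open row4); precharges=0
Acc 2: bank0 row4 -> MISS (open row4); precharges=0
Acc 3: bank1 row0 -> MISS (open row0); precharges=1
Acc 4: bank2 row2 -> MISS (open row2); precharges=1
Acc 5: bank0 row0 -> MISS (open row0); precharges=2
Acc 6: bank0 row4 -> MISS (open row4); precharges=3
Acc 7: bank2 row2 -> HIT
Acc 8: bank1 row1 -> MISS (open row1); precharges=4
Acc 9: bank2 row4 -> MISS (open row4); precharges=5
Acc 10: bank0 row3 -> MISS (open row3); precharges=6
Acc 11: bank2 row0 -> MISS (open row0); precharges=7
Acc 12: bank2 row0 -> HIT
Acc 13: bank0 row4 -> MISS (open row4); precharges=8
Acc 14: bank0 row4 -> HIT

Answer: M M M M M M H M M M M H M H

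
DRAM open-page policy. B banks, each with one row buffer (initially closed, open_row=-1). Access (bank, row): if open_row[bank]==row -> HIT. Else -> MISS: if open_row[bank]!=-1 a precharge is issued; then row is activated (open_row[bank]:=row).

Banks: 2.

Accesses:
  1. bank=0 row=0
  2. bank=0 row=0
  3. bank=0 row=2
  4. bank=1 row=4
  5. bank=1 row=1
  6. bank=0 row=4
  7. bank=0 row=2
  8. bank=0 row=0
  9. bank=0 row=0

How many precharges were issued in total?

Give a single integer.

Acc 1: bank0 row0 -> MISS (open row0); precharges=0
Acc 2: bank0 row0 -> HIT
Acc 3: bank0 row2 -> MISS (open row2); precharges=1
Acc 4: bank1 row4 -> MISS (open row4); precharges=1
Acc 5: bank1 row1 -> MISS (open row1); precharges=2
Acc 6: bank0 row4 -> MISS (open row4); precharges=3
Acc 7: bank0 row2 -> MISS (open row2); precharges=4
Acc 8: bank0 row0 -> MISS (open row0); precharges=5
Acc 9: bank0 row0 -> HIT

Answer: 5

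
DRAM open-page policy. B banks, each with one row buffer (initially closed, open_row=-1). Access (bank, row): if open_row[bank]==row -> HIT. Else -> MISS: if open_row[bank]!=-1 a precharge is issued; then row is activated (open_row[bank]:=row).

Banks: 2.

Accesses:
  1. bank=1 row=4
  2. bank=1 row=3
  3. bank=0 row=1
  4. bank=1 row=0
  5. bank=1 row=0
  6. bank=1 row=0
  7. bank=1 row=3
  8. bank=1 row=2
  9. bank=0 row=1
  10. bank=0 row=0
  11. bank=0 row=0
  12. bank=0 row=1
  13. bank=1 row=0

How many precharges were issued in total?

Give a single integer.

Acc 1: bank1 row4 -> MISS (open row4); precharges=0
Acc 2: bank1 row3 -> MISS (open row3); precharges=1
Acc 3: bank0 row1 -> MISS (open row1); precharges=1
Acc 4: bank1 row0 -> MISS (open row0); precharges=2
Acc 5: bank1 row0 -> HIT
Acc 6: bank1 row0 -> HIT
Acc 7: bank1 row3 -> MISS (open row3); precharges=3
Acc 8: bank1 row2 -> MISS (open row2); precharges=4
Acc 9: bank0 row1 -> HIT
Acc 10: bank0 row0 -> MISS (open row0); precharges=5
Acc 11: bank0 row0 -> HIT
Acc 12: bank0 row1 -> MISS (open row1); precharges=6
Acc 13: bank1 row0 -> MISS (open row0); precharges=7

Answer: 7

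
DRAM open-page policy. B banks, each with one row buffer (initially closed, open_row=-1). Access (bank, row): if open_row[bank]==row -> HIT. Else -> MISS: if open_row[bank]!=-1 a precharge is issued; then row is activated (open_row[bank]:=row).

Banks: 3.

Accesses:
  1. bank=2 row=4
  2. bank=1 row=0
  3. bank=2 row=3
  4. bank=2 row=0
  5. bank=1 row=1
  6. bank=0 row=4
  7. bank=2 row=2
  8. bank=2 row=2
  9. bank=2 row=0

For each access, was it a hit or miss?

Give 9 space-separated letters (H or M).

Acc 1: bank2 row4 -> MISS (open row4); precharges=0
Acc 2: bank1 row0 -> MISS (open row0); precharges=0
Acc 3: bank2 row3 -> MISS (open row3); precharges=1
Acc 4: bank2 row0 -> MISS (open row0); precharges=2
Acc 5: bank1 row1 -> MISS (open row1); precharges=3
Acc 6: bank0 row4 -> MISS (open row4); precharges=3
Acc 7: bank2 row2 -> MISS (open row2); precharges=4
Acc 8: bank2 row2 -> HIT
Acc 9: bank2 row0 -> MISS (open row0); precharges=5

Answer: M M M M M M M H M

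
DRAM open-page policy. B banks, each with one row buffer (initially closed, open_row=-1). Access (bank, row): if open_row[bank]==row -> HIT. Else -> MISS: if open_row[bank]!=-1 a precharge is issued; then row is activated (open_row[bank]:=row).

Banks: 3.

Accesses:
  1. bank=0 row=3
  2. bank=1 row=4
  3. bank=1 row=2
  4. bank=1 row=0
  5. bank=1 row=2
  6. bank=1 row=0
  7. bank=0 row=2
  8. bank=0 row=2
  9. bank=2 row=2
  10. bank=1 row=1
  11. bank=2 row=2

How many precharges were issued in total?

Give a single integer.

Answer: 6

Derivation:
Acc 1: bank0 row3 -> MISS (open row3); precharges=0
Acc 2: bank1 row4 -> MISS (open row4); precharges=0
Acc 3: bank1 row2 -> MISS (open row2); precharges=1
Acc 4: bank1 row0 -> MISS (open row0); precharges=2
Acc 5: bank1 row2 -> MISS (open row2); precharges=3
Acc 6: bank1 row0 -> MISS (open row0); precharges=4
Acc 7: bank0 row2 -> MISS (open row2); precharges=5
Acc 8: bank0 row2 -> HIT
Acc 9: bank2 row2 -> MISS (open row2); precharges=5
Acc 10: bank1 row1 -> MISS (open row1); precharges=6
Acc 11: bank2 row2 -> HIT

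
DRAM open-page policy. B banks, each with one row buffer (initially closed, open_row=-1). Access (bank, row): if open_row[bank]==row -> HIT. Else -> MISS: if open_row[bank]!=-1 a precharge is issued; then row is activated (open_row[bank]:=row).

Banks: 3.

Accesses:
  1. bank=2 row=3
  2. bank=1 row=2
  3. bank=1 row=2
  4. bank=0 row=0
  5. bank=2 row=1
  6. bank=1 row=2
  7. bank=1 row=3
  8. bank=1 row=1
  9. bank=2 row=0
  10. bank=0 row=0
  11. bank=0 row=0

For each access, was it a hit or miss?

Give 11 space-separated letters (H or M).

Acc 1: bank2 row3 -> MISS (open row3); precharges=0
Acc 2: bank1 row2 -> MISS (open row2); precharges=0
Acc 3: bank1 row2 -> HIT
Acc 4: bank0 row0 -> MISS (open row0); precharges=0
Acc 5: bank2 row1 -> MISS (open row1); precharges=1
Acc 6: bank1 row2 -> HIT
Acc 7: bank1 row3 -> MISS (open row3); precharges=2
Acc 8: bank1 row1 -> MISS (open row1); precharges=3
Acc 9: bank2 row0 -> MISS (open row0); precharges=4
Acc 10: bank0 row0 -> HIT
Acc 11: bank0 row0 -> HIT

Answer: M M H M M H M M M H H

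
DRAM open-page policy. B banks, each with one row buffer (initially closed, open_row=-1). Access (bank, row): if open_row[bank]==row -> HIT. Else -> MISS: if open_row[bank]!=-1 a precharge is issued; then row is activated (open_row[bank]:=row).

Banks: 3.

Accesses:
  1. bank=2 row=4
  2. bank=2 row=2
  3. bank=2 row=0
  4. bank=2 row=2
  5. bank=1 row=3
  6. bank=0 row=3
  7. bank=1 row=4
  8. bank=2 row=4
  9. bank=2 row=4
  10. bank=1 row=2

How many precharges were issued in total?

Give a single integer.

Acc 1: bank2 row4 -> MISS (open row4); precharges=0
Acc 2: bank2 row2 -> MISS (open row2); precharges=1
Acc 3: bank2 row0 -> MISS (open row0); precharges=2
Acc 4: bank2 row2 -> MISS (open row2); precharges=3
Acc 5: bank1 row3 -> MISS (open row3); precharges=3
Acc 6: bank0 row3 -> MISS (open row3); precharges=3
Acc 7: bank1 row4 -> MISS (open row4); precharges=4
Acc 8: bank2 row4 -> MISS (open row4); precharges=5
Acc 9: bank2 row4 -> HIT
Acc 10: bank1 row2 -> MISS (open row2); precharges=6

Answer: 6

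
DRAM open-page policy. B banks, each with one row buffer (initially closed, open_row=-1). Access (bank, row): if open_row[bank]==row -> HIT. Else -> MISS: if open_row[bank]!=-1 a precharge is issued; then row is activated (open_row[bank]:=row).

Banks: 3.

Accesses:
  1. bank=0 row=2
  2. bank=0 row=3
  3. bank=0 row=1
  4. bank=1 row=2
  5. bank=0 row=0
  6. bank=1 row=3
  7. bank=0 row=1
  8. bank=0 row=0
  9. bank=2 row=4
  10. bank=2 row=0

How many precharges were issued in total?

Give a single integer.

Acc 1: bank0 row2 -> MISS (open row2); precharges=0
Acc 2: bank0 row3 -> MISS (open row3); precharges=1
Acc 3: bank0 row1 -> MISS (open row1); precharges=2
Acc 4: bank1 row2 -> MISS (open row2); precharges=2
Acc 5: bank0 row0 -> MISS (open row0); precharges=3
Acc 6: bank1 row3 -> MISS (open row3); precharges=4
Acc 7: bank0 row1 -> MISS (open row1); precharges=5
Acc 8: bank0 row0 -> MISS (open row0); precharges=6
Acc 9: bank2 row4 -> MISS (open row4); precharges=6
Acc 10: bank2 row0 -> MISS (open row0); precharges=7

Answer: 7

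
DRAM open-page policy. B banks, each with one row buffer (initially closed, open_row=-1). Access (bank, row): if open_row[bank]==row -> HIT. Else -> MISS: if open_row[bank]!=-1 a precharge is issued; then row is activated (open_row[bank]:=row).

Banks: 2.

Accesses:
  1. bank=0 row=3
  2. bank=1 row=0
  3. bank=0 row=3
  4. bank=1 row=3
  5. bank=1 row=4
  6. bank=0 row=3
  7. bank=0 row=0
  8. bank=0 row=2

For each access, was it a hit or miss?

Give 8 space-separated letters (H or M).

Acc 1: bank0 row3 -> MISS (open row3); precharges=0
Acc 2: bank1 row0 -> MISS (open row0); precharges=0
Acc 3: bank0 row3 -> HIT
Acc 4: bank1 row3 -> MISS (open row3); precharges=1
Acc 5: bank1 row4 -> MISS (open row4); precharges=2
Acc 6: bank0 row3 -> HIT
Acc 7: bank0 row0 -> MISS (open row0); precharges=3
Acc 8: bank0 row2 -> MISS (open row2); precharges=4

Answer: M M H M M H M M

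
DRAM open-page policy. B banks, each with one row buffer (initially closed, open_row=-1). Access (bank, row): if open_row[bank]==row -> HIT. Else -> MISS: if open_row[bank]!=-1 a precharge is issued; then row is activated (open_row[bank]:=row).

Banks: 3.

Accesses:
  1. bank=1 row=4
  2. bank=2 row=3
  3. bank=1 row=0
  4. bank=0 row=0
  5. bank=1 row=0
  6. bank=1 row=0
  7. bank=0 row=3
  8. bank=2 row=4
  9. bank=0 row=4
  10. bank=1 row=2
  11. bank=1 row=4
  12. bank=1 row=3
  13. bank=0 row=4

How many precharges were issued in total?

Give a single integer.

Acc 1: bank1 row4 -> MISS (open row4); precharges=0
Acc 2: bank2 row3 -> MISS (open row3); precharges=0
Acc 3: bank1 row0 -> MISS (open row0); precharges=1
Acc 4: bank0 row0 -> MISS (open row0); precharges=1
Acc 5: bank1 row0 -> HIT
Acc 6: bank1 row0 -> HIT
Acc 7: bank0 row3 -> MISS (open row3); precharges=2
Acc 8: bank2 row4 -> MISS (open row4); precharges=3
Acc 9: bank0 row4 -> MISS (open row4); precharges=4
Acc 10: bank1 row2 -> MISS (open row2); precharges=5
Acc 11: bank1 row4 -> MISS (open row4); precharges=6
Acc 12: bank1 row3 -> MISS (open row3); precharges=7
Acc 13: bank0 row4 -> HIT

Answer: 7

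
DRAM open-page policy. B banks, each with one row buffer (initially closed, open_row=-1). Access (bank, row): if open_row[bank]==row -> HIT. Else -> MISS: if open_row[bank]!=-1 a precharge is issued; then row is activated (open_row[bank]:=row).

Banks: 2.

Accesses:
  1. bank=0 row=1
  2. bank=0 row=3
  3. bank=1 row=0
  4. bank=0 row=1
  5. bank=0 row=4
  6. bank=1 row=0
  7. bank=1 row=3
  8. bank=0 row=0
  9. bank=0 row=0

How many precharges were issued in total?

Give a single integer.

Answer: 5

Derivation:
Acc 1: bank0 row1 -> MISS (open row1); precharges=0
Acc 2: bank0 row3 -> MISS (open row3); precharges=1
Acc 3: bank1 row0 -> MISS (open row0); precharges=1
Acc 4: bank0 row1 -> MISS (open row1); precharges=2
Acc 5: bank0 row4 -> MISS (open row4); precharges=3
Acc 6: bank1 row0 -> HIT
Acc 7: bank1 row3 -> MISS (open row3); precharges=4
Acc 8: bank0 row0 -> MISS (open row0); precharges=5
Acc 9: bank0 row0 -> HIT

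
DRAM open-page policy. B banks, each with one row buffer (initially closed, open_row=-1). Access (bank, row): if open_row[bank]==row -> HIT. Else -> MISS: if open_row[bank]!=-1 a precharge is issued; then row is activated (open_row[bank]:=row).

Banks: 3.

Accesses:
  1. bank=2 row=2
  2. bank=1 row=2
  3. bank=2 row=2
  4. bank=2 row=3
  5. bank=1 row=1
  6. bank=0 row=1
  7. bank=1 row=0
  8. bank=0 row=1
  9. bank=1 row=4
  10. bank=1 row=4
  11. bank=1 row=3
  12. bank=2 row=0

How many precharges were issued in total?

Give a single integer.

Acc 1: bank2 row2 -> MISS (open row2); precharges=0
Acc 2: bank1 row2 -> MISS (open row2); precharges=0
Acc 3: bank2 row2 -> HIT
Acc 4: bank2 row3 -> MISS (open row3); precharges=1
Acc 5: bank1 row1 -> MISS (open row1); precharges=2
Acc 6: bank0 row1 -> MISS (open row1); precharges=2
Acc 7: bank1 row0 -> MISS (open row0); precharges=3
Acc 8: bank0 row1 -> HIT
Acc 9: bank1 row4 -> MISS (open row4); precharges=4
Acc 10: bank1 row4 -> HIT
Acc 11: bank1 row3 -> MISS (open row3); precharges=5
Acc 12: bank2 row0 -> MISS (open row0); precharges=6

Answer: 6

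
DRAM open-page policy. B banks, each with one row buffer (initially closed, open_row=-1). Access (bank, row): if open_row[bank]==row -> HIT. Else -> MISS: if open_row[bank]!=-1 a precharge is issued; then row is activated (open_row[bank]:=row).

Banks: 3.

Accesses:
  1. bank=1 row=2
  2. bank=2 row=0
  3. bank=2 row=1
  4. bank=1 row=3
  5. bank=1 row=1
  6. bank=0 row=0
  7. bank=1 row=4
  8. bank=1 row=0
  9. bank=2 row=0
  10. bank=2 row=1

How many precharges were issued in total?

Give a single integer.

Acc 1: bank1 row2 -> MISS (open row2); precharges=0
Acc 2: bank2 row0 -> MISS (open row0); precharges=0
Acc 3: bank2 row1 -> MISS (open row1); precharges=1
Acc 4: bank1 row3 -> MISS (open row3); precharges=2
Acc 5: bank1 row1 -> MISS (open row1); precharges=3
Acc 6: bank0 row0 -> MISS (open row0); precharges=3
Acc 7: bank1 row4 -> MISS (open row4); precharges=4
Acc 8: bank1 row0 -> MISS (open row0); precharges=5
Acc 9: bank2 row0 -> MISS (open row0); precharges=6
Acc 10: bank2 row1 -> MISS (open row1); precharges=7

Answer: 7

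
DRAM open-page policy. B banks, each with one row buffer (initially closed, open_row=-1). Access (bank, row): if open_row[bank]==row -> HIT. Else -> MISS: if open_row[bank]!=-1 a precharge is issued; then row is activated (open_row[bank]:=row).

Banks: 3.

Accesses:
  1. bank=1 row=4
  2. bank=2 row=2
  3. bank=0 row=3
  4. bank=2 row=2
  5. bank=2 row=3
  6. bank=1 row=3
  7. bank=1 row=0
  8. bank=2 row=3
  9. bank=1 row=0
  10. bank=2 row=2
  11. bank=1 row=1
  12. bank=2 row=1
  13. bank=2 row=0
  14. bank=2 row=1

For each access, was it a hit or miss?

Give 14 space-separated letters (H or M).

Acc 1: bank1 row4 -> MISS (open row4); precharges=0
Acc 2: bank2 row2 -> MISS (open row2); precharges=0
Acc 3: bank0 row3 -> MISS (open row3); precharges=0
Acc 4: bank2 row2 -> HIT
Acc 5: bank2 row3 -> MISS (open row3); precharges=1
Acc 6: bank1 row3 -> MISS (open row3); precharges=2
Acc 7: bank1 row0 -> MISS (open row0); precharges=3
Acc 8: bank2 row3 -> HIT
Acc 9: bank1 row0 -> HIT
Acc 10: bank2 row2 -> MISS (open row2); precharges=4
Acc 11: bank1 row1 -> MISS (open row1); precharges=5
Acc 12: bank2 row1 -> MISS (open row1); precharges=6
Acc 13: bank2 row0 -> MISS (open row0); precharges=7
Acc 14: bank2 row1 -> MISS (open row1); precharges=8

Answer: M M M H M M M H H M M M M M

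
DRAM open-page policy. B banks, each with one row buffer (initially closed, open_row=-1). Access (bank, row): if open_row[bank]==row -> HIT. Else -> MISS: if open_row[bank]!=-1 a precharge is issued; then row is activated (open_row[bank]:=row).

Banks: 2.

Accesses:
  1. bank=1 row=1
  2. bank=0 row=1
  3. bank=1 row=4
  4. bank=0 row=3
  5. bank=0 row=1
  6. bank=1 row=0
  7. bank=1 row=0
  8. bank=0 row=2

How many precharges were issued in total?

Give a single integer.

Answer: 5

Derivation:
Acc 1: bank1 row1 -> MISS (open row1); precharges=0
Acc 2: bank0 row1 -> MISS (open row1); precharges=0
Acc 3: bank1 row4 -> MISS (open row4); precharges=1
Acc 4: bank0 row3 -> MISS (open row3); precharges=2
Acc 5: bank0 row1 -> MISS (open row1); precharges=3
Acc 6: bank1 row0 -> MISS (open row0); precharges=4
Acc 7: bank1 row0 -> HIT
Acc 8: bank0 row2 -> MISS (open row2); precharges=5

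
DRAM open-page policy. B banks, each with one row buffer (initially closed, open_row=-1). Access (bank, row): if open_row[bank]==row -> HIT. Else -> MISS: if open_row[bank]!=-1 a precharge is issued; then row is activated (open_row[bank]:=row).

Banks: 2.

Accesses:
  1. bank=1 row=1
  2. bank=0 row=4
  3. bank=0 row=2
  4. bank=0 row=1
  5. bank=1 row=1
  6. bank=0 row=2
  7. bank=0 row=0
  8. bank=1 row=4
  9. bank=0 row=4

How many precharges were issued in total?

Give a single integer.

Acc 1: bank1 row1 -> MISS (open row1); precharges=0
Acc 2: bank0 row4 -> MISS (open row4); precharges=0
Acc 3: bank0 row2 -> MISS (open row2); precharges=1
Acc 4: bank0 row1 -> MISS (open row1); precharges=2
Acc 5: bank1 row1 -> HIT
Acc 6: bank0 row2 -> MISS (open row2); precharges=3
Acc 7: bank0 row0 -> MISS (open row0); precharges=4
Acc 8: bank1 row4 -> MISS (open row4); precharges=5
Acc 9: bank0 row4 -> MISS (open row4); precharges=6

Answer: 6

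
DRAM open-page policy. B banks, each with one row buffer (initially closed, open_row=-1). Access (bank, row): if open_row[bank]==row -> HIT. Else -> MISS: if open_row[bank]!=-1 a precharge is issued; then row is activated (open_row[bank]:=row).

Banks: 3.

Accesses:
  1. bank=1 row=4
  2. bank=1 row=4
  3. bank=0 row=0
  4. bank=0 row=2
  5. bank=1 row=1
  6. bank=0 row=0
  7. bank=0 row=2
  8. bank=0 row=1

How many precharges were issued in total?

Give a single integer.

Answer: 5

Derivation:
Acc 1: bank1 row4 -> MISS (open row4); precharges=0
Acc 2: bank1 row4 -> HIT
Acc 3: bank0 row0 -> MISS (open row0); precharges=0
Acc 4: bank0 row2 -> MISS (open row2); precharges=1
Acc 5: bank1 row1 -> MISS (open row1); precharges=2
Acc 6: bank0 row0 -> MISS (open row0); precharges=3
Acc 7: bank0 row2 -> MISS (open row2); precharges=4
Acc 8: bank0 row1 -> MISS (open row1); precharges=5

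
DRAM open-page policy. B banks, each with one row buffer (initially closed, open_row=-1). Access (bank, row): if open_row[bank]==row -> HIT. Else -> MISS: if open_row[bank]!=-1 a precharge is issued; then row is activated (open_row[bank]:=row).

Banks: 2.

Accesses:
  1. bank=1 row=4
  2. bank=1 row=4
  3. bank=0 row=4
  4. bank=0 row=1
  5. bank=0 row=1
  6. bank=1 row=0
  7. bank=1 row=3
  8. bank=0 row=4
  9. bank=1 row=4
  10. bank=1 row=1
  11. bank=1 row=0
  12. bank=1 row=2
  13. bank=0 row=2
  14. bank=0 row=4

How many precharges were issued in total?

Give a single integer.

Acc 1: bank1 row4 -> MISS (open row4); precharges=0
Acc 2: bank1 row4 -> HIT
Acc 3: bank0 row4 -> MISS (open row4); precharges=0
Acc 4: bank0 row1 -> MISS (open row1); precharges=1
Acc 5: bank0 row1 -> HIT
Acc 6: bank1 row0 -> MISS (open row0); precharges=2
Acc 7: bank1 row3 -> MISS (open row3); precharges=3
Acc 8: bank0 row4 -> MISS (open row4); precharges=4
Acc 9: bank1 row4 -> MISS (open row4); precharges=5
Acc 10: bank1 row1 -> MISS (open row1); precharges=6
Acc 11: bank1 row0 -> MISS (open row0); precharges=7
Acc 12: bank1 row2 -> MISS (open row2); precharges=8
Acc 13: bank0 row2 -> MISS (open row2); precharges=9
Acc 14: bank0 row4 -> MISS (open row4); precharges=10

Answer: 10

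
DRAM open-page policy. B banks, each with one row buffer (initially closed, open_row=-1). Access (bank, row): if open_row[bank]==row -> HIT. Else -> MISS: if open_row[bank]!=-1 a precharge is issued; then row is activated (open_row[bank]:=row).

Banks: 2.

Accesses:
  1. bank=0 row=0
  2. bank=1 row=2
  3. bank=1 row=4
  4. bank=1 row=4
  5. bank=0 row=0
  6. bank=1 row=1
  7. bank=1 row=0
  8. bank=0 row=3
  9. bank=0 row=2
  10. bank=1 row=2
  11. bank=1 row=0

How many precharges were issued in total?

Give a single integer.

Answer: 7

Derivation:
Acc 1: bank0 row0 -> MISS (open row0); precharges=0
Acc 2: bank1 row2 -> MISS (open row2); precharges=0
Acc 3: bank1 row4 -> MISS (open row4); precharges=1
Acc 4: bank1 row4 -> HIT
Acc 5: bank0 row0 -> HIT
Acc 6: bank1 row1 -> MISS (open row1); precharges=2
Acc 7: bank1 row0 -> MISS (open row0); precharges=3
Acc 8: bank0 row3 -> MISS (open row3); precharges=4
Acc 9: bank0 row2 -> MISS (open row2); precharges=5
Acc 10: bank1 row2 -> MISS (open row2); precharges=6
Acc 11: bank1 row0 -> MISS (open row0); precharges=7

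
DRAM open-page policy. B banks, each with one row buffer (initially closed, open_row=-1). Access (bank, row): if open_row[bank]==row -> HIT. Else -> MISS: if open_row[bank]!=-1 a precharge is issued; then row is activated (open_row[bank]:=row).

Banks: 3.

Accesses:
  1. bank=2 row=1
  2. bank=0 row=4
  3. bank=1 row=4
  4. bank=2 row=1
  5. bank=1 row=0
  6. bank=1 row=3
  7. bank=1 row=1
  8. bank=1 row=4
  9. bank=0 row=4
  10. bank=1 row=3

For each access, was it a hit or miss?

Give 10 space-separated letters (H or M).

Answer: M M M H M M M M H M

Derivation:
Acc 1: bank2 row1 -> MISS (open row1); precharges=0
Acc 2: bank0 row4 -> MISS (open row4); precharges=0
Acc 3: bank1 row4 -> MISS (open row4); precharges=0
Acc 4: bank2 row1 -> HIT
Acc 5: bank1 row0 -> MISS (open row0); precharges=1
Acc 6: bank1 row3 -> MISS (open row3); precharges=2
Acc 7: bank1 row1 -> MISS (open row1); precharges=3
Acc 8: bank1 row4 -> MISS (open row4); precharges=4
Acc 9: bank0 row4 -> HIT
Acc 10: bank1 row3 -> MISS (open row3); precharges=5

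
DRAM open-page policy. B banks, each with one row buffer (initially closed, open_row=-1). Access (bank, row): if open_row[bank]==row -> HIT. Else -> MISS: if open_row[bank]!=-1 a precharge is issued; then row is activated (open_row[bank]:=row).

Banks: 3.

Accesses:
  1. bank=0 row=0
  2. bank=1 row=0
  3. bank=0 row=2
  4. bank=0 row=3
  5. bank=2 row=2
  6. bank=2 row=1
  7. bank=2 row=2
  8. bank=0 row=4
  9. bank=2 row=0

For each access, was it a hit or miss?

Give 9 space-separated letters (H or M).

Answer: M M M M M M M M M

Derivation:
Acc 1: bank0 row0 -> MISS (open row0); precharges=0
Acc 2: bank1 row0 -> MISS (open row0); precharges=0
Acc 3: bank0 row2 -> MISS (open row2); precharges=1
Acc 4: bank0 row3 -> MISS (open row3); precharges=2
Acc 5: bank2 row2 -> MISS (open row2); precharges=2
Acc 6: bank2 row1 -> MISS (open row1); precharges=3
Acc 7: bank2 row2 -> MISS (open row2); precharges=4
Acc 8: bank0 row4 -> MISS (open row4); precharges=5
Acc 9: bank2 row0 -> MISS (open row0); precharges=6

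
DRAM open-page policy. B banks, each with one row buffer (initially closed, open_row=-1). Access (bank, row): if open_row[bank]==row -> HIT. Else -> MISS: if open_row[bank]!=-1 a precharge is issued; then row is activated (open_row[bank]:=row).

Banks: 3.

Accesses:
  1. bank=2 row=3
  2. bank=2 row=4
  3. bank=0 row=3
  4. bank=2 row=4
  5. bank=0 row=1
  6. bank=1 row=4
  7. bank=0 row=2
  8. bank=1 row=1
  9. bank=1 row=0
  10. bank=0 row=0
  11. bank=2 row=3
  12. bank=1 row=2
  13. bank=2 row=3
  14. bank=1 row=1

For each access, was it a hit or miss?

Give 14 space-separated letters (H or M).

Acc 1: bank2 row3 -> MISS (open row3); precharges=0
Acc 2: bank2 row4 -> MISS (open row4); precharges=1
Acc 3: bank0 row3 -> MISS (open row3); precharges=1
Acc 4: bank2 row4 -> HIT
Acc 5: bank0 row1 -> MISS (open row1); precharges=2
Acc 6: bank1 row4 -> MISS (open row4); precharges=2
Acc 7: bank0 row2 -> MISS (open row2); precharges=3
Acc 8: bank1 row1 -> MISS (open row1); precharges=4
Acc 9: bank1 row0 -> MISS (open row0); precharges=5
Acc 10: bank0 row0 -> MISS (open row0); precharges=6
Acc 11: bank2 row3 -> MISS (open row3); precharges=7
Acc 12: bank1 row2 -> MISS (open row2); precharges=8
Acc 13: bank2 row3 -> HIT
Acc 14: bank1 row1 -> MISS (open row1); precharges=9

Answer: M M M H M M M M M M M M H M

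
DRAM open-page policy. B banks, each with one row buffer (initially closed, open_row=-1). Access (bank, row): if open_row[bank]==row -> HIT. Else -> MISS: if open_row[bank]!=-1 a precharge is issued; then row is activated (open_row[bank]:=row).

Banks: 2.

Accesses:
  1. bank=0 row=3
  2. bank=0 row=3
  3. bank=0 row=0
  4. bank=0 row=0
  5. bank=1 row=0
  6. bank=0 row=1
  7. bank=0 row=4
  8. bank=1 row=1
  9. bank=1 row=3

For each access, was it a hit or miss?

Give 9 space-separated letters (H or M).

Answer: M H M H M M M M M

Derivation:
Acc 1: bank0 row3 -> MISS (open row3); precharges=0
Acc 2: bank0 row3 -> HIT
Acc 3: bank0 row0 -> MISS (open row0); precharges=1
Acc 4: bank0 row0 -> HIT
Acc 5: bank1 row0 -> MISS (open row0); precharges=1
Acc 6: bank0 row1 -> MISS (open row1); precharges=2
Acc 7: bank0 row4 -> MISS (open row4); precharges=3
Acc 8: bank1 row1 -> MISS (open row1); precharges=4
Acc 9: bank1 row3 -> MISS (open row3); precharges=5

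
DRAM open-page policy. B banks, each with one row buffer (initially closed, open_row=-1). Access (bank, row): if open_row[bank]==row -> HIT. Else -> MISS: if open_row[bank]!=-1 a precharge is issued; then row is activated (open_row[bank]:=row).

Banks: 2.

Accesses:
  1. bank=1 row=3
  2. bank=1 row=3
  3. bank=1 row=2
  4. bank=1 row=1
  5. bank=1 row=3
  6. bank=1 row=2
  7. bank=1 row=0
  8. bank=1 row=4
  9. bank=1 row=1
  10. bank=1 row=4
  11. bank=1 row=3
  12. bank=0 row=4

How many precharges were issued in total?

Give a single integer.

Answer: 9

Derivation:
Acc 1: bank1 row3 -> MISS (open row3); precharges=0
Acc 2: bank1 row3 -> HIT
Acc 3: bank1 row2 -> MISS (open row2); precharges=1
Acc 4: bank1 row1 -> MISS (open row1); precharges=2
Acc 5: bank1 row3 -> MISS (open row3); precharges=3
Acc 6: bank1 row2 -> MISS (open row2); precharges=4
Acc 7: bank1 row0 -> MISS (open row0); precharges=5
Acc 8: bank1 row4 -> MISS (open row4); precharges=6
Acc 9: bank1 row1 -> MISS (open row1); precharges=7
Acc 10: bank1 row4 -> MISS (open row4); precharges=8
Acc 11: bank1 row3 -> MISS (open row3); precharges=9
Acc 12: bank0 row4 -> MISS (open row4); precharges=9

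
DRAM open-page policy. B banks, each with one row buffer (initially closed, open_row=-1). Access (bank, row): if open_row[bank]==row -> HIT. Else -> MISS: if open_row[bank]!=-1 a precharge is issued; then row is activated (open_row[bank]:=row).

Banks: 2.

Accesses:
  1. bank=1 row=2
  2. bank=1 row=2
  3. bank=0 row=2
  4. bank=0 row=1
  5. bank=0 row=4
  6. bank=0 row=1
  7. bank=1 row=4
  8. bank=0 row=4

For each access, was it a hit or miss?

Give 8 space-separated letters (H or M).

Answer: M H M M M M M M

Derivation:
Acc 1: bank1 row2 -> MISS (open row2); precharges=0
Acc 2: bank1 row2 -> HIT
Acc 3: bank0 row2 -> MISS (open row2); precharges=0
Acc 4: bank0 row1 -> MISS (open row1); precharges=1
Acc 5: bank0 row4 -> MISS (open row4); precharges=2
Acc 6: bank0 row1 -> MISS (open row1); precharges=3
Acc 7: bank1 row4 -> MISS (open row4); precharges=4
Acc 8: bank0 row4 -> MISS (open row4); precharges=5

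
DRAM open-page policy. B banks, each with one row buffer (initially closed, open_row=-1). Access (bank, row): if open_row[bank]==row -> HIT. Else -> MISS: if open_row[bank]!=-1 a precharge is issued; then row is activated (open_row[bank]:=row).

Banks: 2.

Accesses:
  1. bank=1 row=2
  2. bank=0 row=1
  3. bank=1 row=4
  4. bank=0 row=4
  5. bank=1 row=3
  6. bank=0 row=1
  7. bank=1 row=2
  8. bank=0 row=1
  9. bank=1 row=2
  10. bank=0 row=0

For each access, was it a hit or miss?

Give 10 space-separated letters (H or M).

Answer: M M M M M M M H H M

Derivation:
Acc 1: bank1 row2 -> MISS (open row2); precharges=0
Acc 2: bank0 row1 -> MISS (open row1); precharges=0
Acc 3: bank1 row4 -> MISS (open row4); precharges=1
Acc 4: bank0 row4 -> MISS (open row4); precharges=2
Acc 5: bank1 row3 -> MISS (open row3); precharges=3
Acc 6: bank0 row1 -> MISS (open row1); precharges=4
Acc 7: bank1 row2 -> MISS (open row2); precharges=5
Acc 8: bank0 row1 -> HIT
Acc 9: bank1 row2 -> HIT
Acc 10: bank0 row0 -> MISS (open row0); precharges=6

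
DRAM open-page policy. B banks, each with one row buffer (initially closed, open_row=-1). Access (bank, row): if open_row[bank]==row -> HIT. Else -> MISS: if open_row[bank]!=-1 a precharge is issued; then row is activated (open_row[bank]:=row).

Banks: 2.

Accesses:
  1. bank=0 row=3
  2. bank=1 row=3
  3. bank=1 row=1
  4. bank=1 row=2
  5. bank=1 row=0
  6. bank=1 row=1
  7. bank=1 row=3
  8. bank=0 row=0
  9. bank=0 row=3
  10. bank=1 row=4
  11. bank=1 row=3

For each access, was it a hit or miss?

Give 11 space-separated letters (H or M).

Acc 1: bank0 row3 -> MISS (open row3); precharges=0
Acc 2: bank1 row3 -> MISS (open row3); precharges=0
Acc 3: bank1 row1 -> MISS (open row1); precharges=1
Acc 4: bank1 row2 -> MISS (open row2); precharges=2
Acc 5: bank1 row0 -> MISS (open row0); precharges=3
Acc 6: bank1 row1 -> MISS (open row1); precharges=4
Acc 7: bank1 row3 -> MISS (open row3); precharges=5
Acc 8: bank0 row0 -> MISS (open row0); precharges=6
Acc 9: bank0 row3 -> MISS (open row3); precharges=7
Acc 10: bank1 row4 -> MISS (open row4); precharges=8
Acc 11: bank1 row3 -> MISS (open row3); precharges=9

Answer: M M M M M M M M M M M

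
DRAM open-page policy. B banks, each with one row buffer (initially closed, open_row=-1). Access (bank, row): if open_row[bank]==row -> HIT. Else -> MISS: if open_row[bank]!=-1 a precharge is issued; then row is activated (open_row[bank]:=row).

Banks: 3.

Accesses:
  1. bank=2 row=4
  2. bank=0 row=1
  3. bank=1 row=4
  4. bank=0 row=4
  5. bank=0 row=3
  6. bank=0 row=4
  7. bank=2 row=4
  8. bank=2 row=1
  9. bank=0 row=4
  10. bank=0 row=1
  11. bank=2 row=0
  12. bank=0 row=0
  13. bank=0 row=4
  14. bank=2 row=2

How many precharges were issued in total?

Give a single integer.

Acc 1: bank2 row4 -> MISS (open row4); precharges=0
Acc 2: bank0 row1 -> MISS (open row1); precharges=0
Acc 3: bank1 row4 -> MISS (open row4); precharges=0
Acc 4: bank0 row4 -> MISS (open row4); precharges=1
Acc 5: bank0 row3 -> MISS (open row3); precharges=2
Acc 6: bank0 row4 -> MISS (open row4); precharges=3
Acc 7: bank2 row4 -> HIT
Acc 8: bank2 row1 -> MISS (open row1); precharges=4
Acc 9: bank0 row4 -> HIT
Acc 10: bank0 row1 -> MISS (open row1); precharges=5
Acc 11: bank2 row0 -> MISS (open row0); precharges=6
Acc 12: bank0 row0 -> MISS (open row0); precharges=7
Acc 13: bank0 row4 -> MISS (open row4); precharges=8
Acc 14: bank2 row2 -> MISS (open row2); precharges=9

Answer: 9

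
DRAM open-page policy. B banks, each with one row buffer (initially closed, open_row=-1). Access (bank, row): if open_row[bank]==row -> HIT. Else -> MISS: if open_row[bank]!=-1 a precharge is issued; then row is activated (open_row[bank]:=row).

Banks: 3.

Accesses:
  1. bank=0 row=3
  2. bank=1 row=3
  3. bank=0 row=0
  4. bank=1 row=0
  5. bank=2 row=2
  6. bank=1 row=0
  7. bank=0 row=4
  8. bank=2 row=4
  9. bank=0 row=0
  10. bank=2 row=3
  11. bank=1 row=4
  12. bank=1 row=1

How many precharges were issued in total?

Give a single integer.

Answer: 8

Derivation:
Acc 1: bank0 row3 -> MISS (open row3); precharges=0
Acc 2: bank1 row3 -> MISS (open row3); precharges=0
Acc 3: bank0 row0 -> MISS (open row0); precharges=1
Acc 4: bank1 row0 -> MISS (open row0); precharges=2
Acc 5: bank2 row2 -> MISS (open row2); precharges=2
Acc 6: bank1 row0 -> HIT
Acc 7: bank0 row4 -> MISS (open row4); precharges=3
Acc 8: bank2 row4 -> MISS (open row4); precharges=4
Acc 9: bank0 row0 -> MISS (open row0); precharges=5
Acc 10: bank2 row3 -> MISS (open row3); precharges=6
Acc 11: bank1 row4 -> MISS (open row4); precharges=7
Acc 12: bank1 row1 -> MISS (open row1); precharges=8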